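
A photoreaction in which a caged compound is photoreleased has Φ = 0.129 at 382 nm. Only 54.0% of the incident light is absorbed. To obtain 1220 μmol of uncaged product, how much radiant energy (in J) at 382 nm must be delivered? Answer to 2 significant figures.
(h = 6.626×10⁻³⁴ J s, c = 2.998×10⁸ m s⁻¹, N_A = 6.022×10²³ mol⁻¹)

Product: 1220 μmol = 0.00122 mol.
Photons that must be absorbed: 0.00122 / 0.129 = 0.009457 mol.
Incident photons needed: 0.009457 / 0.540 = 0.01751 mol.
Photon energy: hc/λ = 5.200×10⁻¹⁹ J; per mole, 3.131×10⁵ J mol⁻¹.
Energy required: 0.01751 × 3.131×10⁵ = 5500 J.

5500 J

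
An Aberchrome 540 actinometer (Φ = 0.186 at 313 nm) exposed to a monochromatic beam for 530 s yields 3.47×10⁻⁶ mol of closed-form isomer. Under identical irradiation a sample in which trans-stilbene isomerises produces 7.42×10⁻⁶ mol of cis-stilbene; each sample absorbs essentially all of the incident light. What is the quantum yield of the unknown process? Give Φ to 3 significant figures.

Φ = 0.398

Photons absorbed by the actinometer: 3.47×10⁻⁶ / 0.186 = 1.866×10⁻⁵ mol.
Φ(unknown) = 7.42×10⁻⁶ / 1.866×10⁻⁵ = 0.398.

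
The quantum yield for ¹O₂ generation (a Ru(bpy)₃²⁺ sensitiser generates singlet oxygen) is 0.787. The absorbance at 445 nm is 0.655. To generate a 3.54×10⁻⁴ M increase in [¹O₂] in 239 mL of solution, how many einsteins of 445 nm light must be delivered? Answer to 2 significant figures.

1.4×10⁻⁴ einstein

Product: (3.54×10⁻⁴ M)(0.239 L) = 8.461×10⁻⁵ mol.
Photons that must be absorbed: 8.461×10⁻⁵ / 0.787 = 1.075×10⁻⁴ mol.
Fraction absorbed: 1 − 10^(−0.655) = 0.7787.
Incident photons needed: 1.075×10⁻⁴ / 0.7787 = 1.381×10⁻⁴ mol.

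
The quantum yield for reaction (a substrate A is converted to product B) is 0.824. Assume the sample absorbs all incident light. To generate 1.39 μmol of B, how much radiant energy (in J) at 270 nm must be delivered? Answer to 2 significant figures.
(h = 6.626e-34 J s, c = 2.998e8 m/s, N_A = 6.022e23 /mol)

0.75 J

Product: 1.39 μmol = 1.39e-6 mol.
Photons that must be absorbed: 1.39e-6 / 0.824 = 1.687e-6 mol.
Photon energy: hc/λ = 7.357e-19 J; per mole, 4.430e5 J mol⁻¹.
Energy required: 1.687e-6 × 4.430e5 = 0.75 J.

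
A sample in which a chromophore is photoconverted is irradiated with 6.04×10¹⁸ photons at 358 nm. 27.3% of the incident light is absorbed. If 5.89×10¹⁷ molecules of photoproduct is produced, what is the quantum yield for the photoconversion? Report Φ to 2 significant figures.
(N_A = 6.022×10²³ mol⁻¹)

Φ = 0.36

Product: 5.89×10¹⁷ / 6.022×10²³ = 9.781×10⁻⁷ mol.
Moles of photons: 6.04×10¹⁸ / 6.022×10²³ = 1.003×10⁻⁵ mol.
Photons absorbed: 0.273 × 1.003×10⁻⁵ = 2.738×10⁻⁶ mol.
Φ = 9.781×10⁻⁷ mol / 2.738×10⁻⁶ mol photons = 0.36.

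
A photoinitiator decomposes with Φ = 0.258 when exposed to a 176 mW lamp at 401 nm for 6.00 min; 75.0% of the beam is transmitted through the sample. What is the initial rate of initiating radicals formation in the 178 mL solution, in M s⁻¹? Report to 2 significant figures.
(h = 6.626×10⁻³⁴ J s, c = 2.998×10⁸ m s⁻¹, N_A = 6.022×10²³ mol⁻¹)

2.1×10⁻⁷ M s⁻¹

Photon energy at 401 nm: hc/λ = (6.626×10⁻³⁴)(2.998×10⁸)/(401×10⁻⁹) = 4.954×10⁻¹⁹ J.
Energy delivered: (176 mW)(360 s) = 63.36 J.
Photons incident: 63.36 / 4.954×10⁻¹⁹ = 1.279×10²⁰, i.e. 1.279×10²⁰/6.022×10²³ = 2.124×10⁻⁴ mol.
Fraction absorbed: 1 − 75.0/100 = 0.2500.
Photons absorbed: 0.2500 × 2.124×10⁻⁴ = 5.310×10⁻⁵ mol.
Product formed: 0.258 × 5.310×10⁻⁵ = 1.370×10⁻⁵ mol.
Rate: 1.370×10⁻⁵ mol / (360 s × 0.178 L) = 2.1×10⁻⁷ M s⁻¹.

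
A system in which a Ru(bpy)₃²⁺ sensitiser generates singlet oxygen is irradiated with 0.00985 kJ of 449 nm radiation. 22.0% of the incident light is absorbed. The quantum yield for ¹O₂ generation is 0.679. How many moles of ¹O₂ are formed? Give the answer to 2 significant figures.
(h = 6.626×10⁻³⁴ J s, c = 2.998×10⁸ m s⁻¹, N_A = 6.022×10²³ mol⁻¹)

Photon energy at 449 nm: hc/λ = (6.626×10⁻³⁴)(2.998×10⁸)/(449×10⁻⁹) = 4.424×10⁻¹⁹ J.
Incident energy: 0.00985 kJ = 9.85 J.
Photons incident: 9.85 / 4.424×10⁻¹⁹ = 2.226×10¹⁹, i.e. 2.226×10¹⁹/6.022×10²³ = 3.696×10⁻⁵ mol.
Photons absorbed: 0.220 × 3.696×10⁻⁵ = 8.131×10⁻⁶ mol.
Product: Φ × n_abs = 0.679 × 8.131×10⁻⁶ = 5.521×10⁻⁶ mol.

5.5×10⁻⁶ mol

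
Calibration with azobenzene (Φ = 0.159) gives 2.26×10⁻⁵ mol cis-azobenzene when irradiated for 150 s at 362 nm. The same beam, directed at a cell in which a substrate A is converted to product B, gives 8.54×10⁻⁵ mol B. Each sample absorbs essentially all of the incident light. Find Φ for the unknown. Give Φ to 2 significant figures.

Photons absorbed by the actinometer: 2.26×10⁻⁵ / 0.159 = 1.421×10⁻⁴ mol.
Φ(unknown) = 8.54×10⁻⁵ / 1.421×10⁻⁴ = 0.60.

Φ = 0.60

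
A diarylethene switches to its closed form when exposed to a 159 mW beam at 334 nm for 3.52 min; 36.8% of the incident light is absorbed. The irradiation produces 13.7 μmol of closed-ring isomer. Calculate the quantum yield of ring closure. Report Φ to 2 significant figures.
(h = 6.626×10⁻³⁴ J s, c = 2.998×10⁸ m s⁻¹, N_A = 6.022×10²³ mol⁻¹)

Φ = 0.40

Product: 13.7 μmol = 1.37×10⁻⁵ mol.
Photon energy at 334 nm: hc/λ = (6.626×10⁻³⁴)(2.998×10⁸)/(334×10⁻⁹) = 5.948×10⁻¹⁹ J.
Energy delivered: (159 mW)(211.2 s) = 33.58 J.
Photons incident: 33.58 / 5.948×10⁻¹⁹ = 5.646×10¹⁹, i.e. 5.646×10¹⁹/6.022×10²³ = 9.376×10⁻⁵ mol.
Photons absorbed: 0.368 × 9.376×10⁻⁵ = 3.450×10⁻⁵ mol.
Φ = 1.37×10⁻⁵ mol / 3.450×10⁻⁵ mol photons = 0.40.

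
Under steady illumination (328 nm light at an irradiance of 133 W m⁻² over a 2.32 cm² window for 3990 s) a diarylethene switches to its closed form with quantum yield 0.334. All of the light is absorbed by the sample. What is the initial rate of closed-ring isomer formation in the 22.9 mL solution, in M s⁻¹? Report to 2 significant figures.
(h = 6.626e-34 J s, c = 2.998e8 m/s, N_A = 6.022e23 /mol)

1.2e-6 M s⁻¹

Photon energy at 328 nm: hc/λ = (6.626e-34)(2.998e8)/(328e-9) = 6.056e-19 J.
Energy delivered: (133 W m⁻²)(2.32e-4 m²)(3990 s) = 123.1 J.
Photons incident: 123.1 / 6.056e-19 = 2.033e20, i.e. 2.033e20/6.022e23 = 3.376e-4 mol.
Product formed: 0.334 × 3.376e-4 = 1.128e-4 mol.
Rate: 1.128e-4 mol / (3990 s × 0.0229 L) = 1.2e-6 M s⁻¹.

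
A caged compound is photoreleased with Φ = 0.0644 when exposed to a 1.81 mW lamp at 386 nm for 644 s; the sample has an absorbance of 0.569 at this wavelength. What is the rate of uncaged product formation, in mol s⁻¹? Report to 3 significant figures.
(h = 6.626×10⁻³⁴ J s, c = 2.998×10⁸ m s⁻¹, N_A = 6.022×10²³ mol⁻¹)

2.75×10⁻¹⁰ mol s⁻¹

Photon energy at 386 nm: hc/λ = (6.626×10⁻³⁴)(2.998×10⁸)/(386×10⁻⁹) = 5.146×10⁻¹⁹ J.
Energy delivered: (1.81 mW)(644 s) = 1.166 J.
Photons incident: 1.166 / 5.146×10⁻¹⁹ = 2.266×10¹⁸, i.e. 2.266×10¹⁸/6.022×10²³ = 3.763×10⁻⁶ mol.
Fraction absorbed: 1 − 10^(−0.569) = 0.7302.
Photons absorbed: 0.7302 × 3.763×10⁻⁶ = 2.748×10⁻⁶ mol.
Product formed: 0.0644 × 2.748×10⁻⁶ = 1.770×10⁻⁷ mol.
Rate: 1.770×10⁻⁷ / 644 s = 2.75×10⁻¹⁰ mol s⁻¹.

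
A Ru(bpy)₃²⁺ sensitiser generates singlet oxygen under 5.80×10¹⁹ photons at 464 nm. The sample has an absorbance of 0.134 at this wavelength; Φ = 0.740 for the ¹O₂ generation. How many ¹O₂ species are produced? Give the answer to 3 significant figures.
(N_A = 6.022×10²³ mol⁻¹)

Moles of photons: 5.80×10¹⁹ / 6.022×10²³ = 9.631×10⁻⁵ mol.
Fraction absorbed: 1 − 10^(−0.134) = 0.2655.
Photons absorbed: 0.2655 × 9.631×10⁻⁵ = 2.557×10⁻⁵ mol.
Product: Φ × n_abs = 0.740 × 2.557×10⁻⁵ = 1.892×10⁻⁵ mol.
As a count: 1.892×10⁻⁵ × 6.022×10²³ = 1.14×10¹⁹.

1.14×10¹⁹ species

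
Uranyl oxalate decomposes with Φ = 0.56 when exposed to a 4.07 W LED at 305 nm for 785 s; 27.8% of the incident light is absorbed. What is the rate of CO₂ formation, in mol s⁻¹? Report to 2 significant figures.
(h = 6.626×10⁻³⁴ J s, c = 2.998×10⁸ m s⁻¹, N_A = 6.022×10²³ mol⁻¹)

Photon energy at 305 nm: hc/λ = (6.626×10⁻³⁴)(2.998×10⁸)/(305×10⁻⁹) = 6.513×10⁻¹⁹ J.
Energy delivered: (4.07 W)(785 s) = 3195 J.
Photons incident: 3195 / 6.513×10⁻¹⁹ = 4.906×10²¹, i.e. 4.906×10²¹/6.022×10²³ = 0.008147 mol.
Photons absorbed: 0.278 × 0.008147 = 0.002265 mol.
Product formed: 0.56 × 0.002265 = 0.001268 mol.
Rate: 0.001268 / 785 s = 1.6×10⁻⁶ mol s⁻¹.

1.6×10⁻⁶ mol s⁻¹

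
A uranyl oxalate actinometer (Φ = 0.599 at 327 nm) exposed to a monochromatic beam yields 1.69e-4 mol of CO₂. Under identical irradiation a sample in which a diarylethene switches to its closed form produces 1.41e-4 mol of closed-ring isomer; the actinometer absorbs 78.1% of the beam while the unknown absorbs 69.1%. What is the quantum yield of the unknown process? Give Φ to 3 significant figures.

Φ = 0.565

Photons absorbed by the actinometer: 1.69e-4 / 0.599 = 2.821e-4 mol.
Incident flux: 2.821e-4 / 0.781 = 3.612e-4 einstein.
Absorbed by unknown: 0.691 × 3.612e-4 = 2.496e-4 mol.
Φ(unknown) = 1.41e-4 / 2.496e-4 = 0.565.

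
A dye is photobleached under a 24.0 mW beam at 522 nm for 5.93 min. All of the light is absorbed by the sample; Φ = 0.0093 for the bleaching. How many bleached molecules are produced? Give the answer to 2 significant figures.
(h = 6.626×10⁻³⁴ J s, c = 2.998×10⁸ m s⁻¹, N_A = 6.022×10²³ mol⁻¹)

2.1×10¹⁷ bleached molecules

Photon energy at 522 nm: hc/λ = (6.626×10⁻³⁴)(2.998×10⁸)/(522×10⁻⁹) = 3.806×10⁻¹⁹ J.
Energy delivered: (24.0 mW)(355.8 s) = 8.539 J.
Photons incident: 8.539 / 3.806×10⁻¹⁹ = 2.244×10¹⁹, i.e. 2.244×10¹⁹/6.022×10²³ = 3.726×10⁻⁵ mol.
Product: Φ × n_abs = 0.0093 × 3.726×10⁻⁵ = 3.465×10⁻⁷ mol.
As a count: 3.465×10⁻⁷ × 6.022×10²³ = 2.1×10¹⁷.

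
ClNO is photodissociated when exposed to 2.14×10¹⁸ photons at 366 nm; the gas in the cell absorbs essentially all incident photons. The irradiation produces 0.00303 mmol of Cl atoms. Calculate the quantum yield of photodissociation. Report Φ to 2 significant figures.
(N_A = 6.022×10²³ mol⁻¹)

Product: 0.00303 mmol = 3.03×10⁻⁶ mol.
Moles of photons: 2.14×10¹⁸ / 6.022×10²³ = 3.554×10⁻⁶ mol.
Φ = 3.03×10⁻⁶ mol / 3.554×10⁻⁶ mol photons = 0.85.

Φ = 0.85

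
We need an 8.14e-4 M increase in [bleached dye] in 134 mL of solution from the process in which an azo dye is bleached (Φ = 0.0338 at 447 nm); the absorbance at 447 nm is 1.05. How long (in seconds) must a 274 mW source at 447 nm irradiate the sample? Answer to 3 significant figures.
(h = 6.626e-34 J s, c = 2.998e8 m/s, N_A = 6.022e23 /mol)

t ≈ 3460 s

Product: (8.14e-4 M)(0.134 L) = 1.091e-4 mol.
Photons that must be absorbed: 1.091e-4 / 0.0338 = 0.003228 mol.
Fraction absorbed: 1 − 10^(−1.05) = 0.9109.
Incident photons needed: 0.003228 / 0.9109 = 0.003544 mol.
Photon energy: hc/λ = 4.444e-19 J; per mole, 2.676e5 J mol⁻¹.
Energy required: 0.003544 × 2.676e5 = 948.4 J.
Time: 948.4 J / 0.274 W = 3460 s.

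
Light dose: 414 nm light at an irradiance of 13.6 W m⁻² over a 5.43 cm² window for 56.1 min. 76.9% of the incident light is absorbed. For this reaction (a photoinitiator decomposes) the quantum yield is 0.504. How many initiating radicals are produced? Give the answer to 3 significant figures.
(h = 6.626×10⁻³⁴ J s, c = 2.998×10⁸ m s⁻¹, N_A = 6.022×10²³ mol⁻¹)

2.01×10¹⁹ initiating radicals

Photon energy at 414 nm: hc/λ = (6.626×10⁻³⁴)(2.998×10⁸)/(414×10⁻⁹) = 4.798×10⁻¹⁹ J.
Energy delivered: (13.6 W m⁻²)(5.43×10⁻⁴ m²)(3366 s) = 24.86 J.
Photons incident: 24.86 / 4.798×10⁻¹⁹ = 5.181×10¹⁹, i.e. 5.181×10¹⁹/6.022×10²³ = 8.603×10⁻⁵ mol.
Photons absorbed: 0.769 × 8.603×10⁻⁵ = 6.616×10⁻⁵ mol.
Product: Φ × n_abs = 0.504 × 6.616×10⁻⁵ = 3.334×10⁻⁵ mol.
As a count: 3.334×10⁻⁵ × 6.022×10²³ = 2.01×10¹⁹.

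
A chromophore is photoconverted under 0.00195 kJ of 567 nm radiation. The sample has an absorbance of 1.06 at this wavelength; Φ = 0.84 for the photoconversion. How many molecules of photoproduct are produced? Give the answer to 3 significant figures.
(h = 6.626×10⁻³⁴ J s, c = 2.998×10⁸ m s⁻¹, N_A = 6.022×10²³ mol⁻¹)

4.27×10¹⁸ molecules

Photon energy at 567 nm: hc/λ = (6.626×10⁻³⁴)(2.998×10⁸)/(567×10⁻⁹) = 3.503×10⁻¹⁹ J.
Incident energy: 0.00195 kJ = 1.95 J.
Photons incident: 1.95 / 3.503×10⁻¹⁹ = 5.567×10¹⁸, i.e. 5.567×10¹⁸/6.022×10²³ = 9.244×10⁻⁶ mol.
Fraction absorbed: 1 − 10^(−1.06) = 0.9129.
Photons absorbed: 0.9129 × 9.244×10⁻⁶ = 8.439×10⁻⁶ mol.
Product: Φ × n_abs = 0.84 × 8.439×10⁻⁶ = 7.089×10⁻⁶ mol.
As a count: 7.089×10⁻⁶ × 6.022×10²³ = 4.27×10¹⁸.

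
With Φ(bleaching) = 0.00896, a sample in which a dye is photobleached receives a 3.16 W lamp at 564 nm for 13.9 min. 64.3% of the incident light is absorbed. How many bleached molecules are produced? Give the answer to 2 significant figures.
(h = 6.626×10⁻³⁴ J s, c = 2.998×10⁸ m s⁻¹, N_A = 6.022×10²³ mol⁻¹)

4.3×10¹⁹ bleached molecules

Photon energy at 564 nm: hc/λ = (6.626×10⁻³⁴)(2.998×10⁸)/(564×10⁻⁹) = 3.522×10⁻¹⁹ J.
Energy delivered: (3.16 W)(834 s) = 2635 J.
Photons incident: 2635 / 3.522×10⁻¹⁹ = 7.482×10²¹, i.e. 7.482×10²¹/6.022×10²³ = 0.01242 mol.
Photons absorbed: 0.643 × 0.01242 = 0.007986 mol.
Product: Φ × n_abs = 0.00896 × 0.007986 = 7.155×10⁻⁵ mol.
As a count: 7.155×10⁻⁵ × 6.022×10²³ = 4.3×10¹⁹.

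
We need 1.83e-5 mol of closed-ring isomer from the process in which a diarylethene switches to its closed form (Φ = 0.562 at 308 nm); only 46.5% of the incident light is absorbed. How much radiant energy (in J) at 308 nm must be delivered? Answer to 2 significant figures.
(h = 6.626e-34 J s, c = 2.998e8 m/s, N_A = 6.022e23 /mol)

Photons that must be absorbed: 1.83e-5 / 0.562 = 3.256e-5 mol.
Incident photons needed: 3.256e-5 / 0.465 = 7.002e-5 mol.
Photon energy: hc/λ = 6.450e-19 J; per mole, 3.884e5 J mol⁻¹.
Energy required: 7.002e-5 × 3.884e5 = 27 J.

27 J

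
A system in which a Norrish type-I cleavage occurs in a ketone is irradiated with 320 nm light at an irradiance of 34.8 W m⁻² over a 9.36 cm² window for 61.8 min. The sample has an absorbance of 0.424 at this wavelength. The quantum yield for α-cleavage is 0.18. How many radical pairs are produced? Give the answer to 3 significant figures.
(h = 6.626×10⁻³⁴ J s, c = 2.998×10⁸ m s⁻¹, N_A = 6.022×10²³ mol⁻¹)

Photon energy at 320 nm: hc/λ = (6.626×10⁻³⁴)(2.998×10⁸)/(320×10⁻⁹) = 6.208×10⁻¹⁹ J.
Energy delivered: (34.8 W m⁻²)(9.36×10⁻⁴ m²)(3708 s) = 120.8 J.
Photons incident: 120.8 / 6.208×10⁻¹⁹ = 1.946×10²⁰, i.e. 1.946×10²⁰/6.022×10²³ = 3.231×10⁻⁴ mol.
Fraction absorbed: 1 − 10^(−0.424) = 0.6233.
Photons absorbed: 0.6233 × 3.231×10⁻⁴ = 2.014×10⁻⁴ mol.
Product: Φ × n_abs = 0.18 × 2.014×10⁻⁴ = 3.625×10⁻⁵ mol.
As a count: 3.625×10⁻⁵ × 6.022×10²³ = 2.18×10¹⁹.

2.18×10¹⁹ radical pairs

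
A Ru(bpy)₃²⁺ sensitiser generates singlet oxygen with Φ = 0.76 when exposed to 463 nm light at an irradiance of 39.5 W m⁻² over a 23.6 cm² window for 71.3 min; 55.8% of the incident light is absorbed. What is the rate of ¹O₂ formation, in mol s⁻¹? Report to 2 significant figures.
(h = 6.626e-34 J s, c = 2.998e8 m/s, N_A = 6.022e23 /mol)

1.5e-7 mol s⁻¹

Photon energy at 463 nm: hc/λ = (6.626e-34)(2.998e8)/(463e-9) = 4.290e-19 J.
Energy delivered: (39.5 W m⁻²)(23.6e-4 m²)(4278 s) = 398.8 J.
Photons incident: 398.8 / 4.290e-19 = 9.296e20, i.e. 9.296e20/6.022e23 = 0.001544 mol.
Photons absorbed: 0.558 × 0.001544 = 8.616e-4 mol.
Product formed: 0.76 × 8.616e-4 = 6.548e-4 mol.
Rate: 6.548e-4 / 4278 s = 1.5e-7 mol s⁻¹.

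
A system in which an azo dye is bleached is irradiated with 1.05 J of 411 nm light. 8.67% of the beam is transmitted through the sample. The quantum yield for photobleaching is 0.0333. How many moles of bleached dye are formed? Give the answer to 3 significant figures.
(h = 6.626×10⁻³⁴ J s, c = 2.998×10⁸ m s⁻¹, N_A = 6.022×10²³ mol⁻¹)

1.10×10⁻⁷ mol

Photon energy at 411 nm: hc/λ = (6.626×10⁻³⁴)(2.998×10⁸)/(411×10⁻⁹) = 4.833×10⁻¹⁹ J.
Photons incident: 1.05 / 4.833×10⁻¹⁹ = 2.173×10¹⁸, i.e. 2.173×10¹⁸/6.022×10²³ = 3.608×10⁻⁶ mol.
Fraction absorbed: 1 − 8.67/100 = 0.9133.
Photons absorbed: 0.9133 × 3.608×10⁻⁶ = 3.295×10⁻⁶ mol.
Product: Φ × n_abs = 0.0333 × 3.295×10⁻⁶ = 1.097×10⁻⁷ mol.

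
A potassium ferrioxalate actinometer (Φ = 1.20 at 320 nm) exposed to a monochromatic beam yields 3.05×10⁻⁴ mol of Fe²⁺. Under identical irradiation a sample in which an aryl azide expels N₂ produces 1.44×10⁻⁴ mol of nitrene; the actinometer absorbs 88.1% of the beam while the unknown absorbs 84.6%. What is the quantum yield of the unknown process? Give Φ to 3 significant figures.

Φ = 0.590

Photons absorbed by the actinometer: 3.05×10⁻⁴ / 1.20 = 2.542×10⁻⁴ mol.
Incident flux: 2.542×10⁻⁴ / 0.881 = 2.885×10⁻⁴ einstein.
Absorbed by unknown: 0.846 × 2.885×10⁻⁴ = 2.441×10⁻⁴ mol.
Φ(unknown) = 1.44×10⁻⁴ / 2.441×10⁻⁴ = 0.590.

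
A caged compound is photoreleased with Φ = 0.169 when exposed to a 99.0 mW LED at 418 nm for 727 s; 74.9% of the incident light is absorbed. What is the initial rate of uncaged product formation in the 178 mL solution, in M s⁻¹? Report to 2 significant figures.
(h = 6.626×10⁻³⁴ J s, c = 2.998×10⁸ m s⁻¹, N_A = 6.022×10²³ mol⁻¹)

2.5×10⁻⁷ M s⁻¹

Photon energy at 418 nm: hc/λ = (6.626×10⁻³⁴)(2.998×10⁸)/(418×10⁻⁹) = 4.752×10⁻¹⁹ J.
Energy delivered: (99.0 mW)(727 s) = 71.97 J.
Photons incident: 71.97 / 4.752×10⁻¹⁹ = 1.515×10²⁰, i.e. 1.515×10²⁰/6.022×10²³ = 2.516×10⁻⁴ mol.
Photons absorbed: 0.749 × 2.516×10⁻⁴ = 1.884×10⁻⁴ mol.
Product formed: 0.169 × 1.884×10⁻⁴ = 3.184×10⁻⁵ mol.
Rate: 3.184×10⁻⁵ mol / (727 s × 0.178 L) = 2.5×10⁻⁷ M s⁻¹.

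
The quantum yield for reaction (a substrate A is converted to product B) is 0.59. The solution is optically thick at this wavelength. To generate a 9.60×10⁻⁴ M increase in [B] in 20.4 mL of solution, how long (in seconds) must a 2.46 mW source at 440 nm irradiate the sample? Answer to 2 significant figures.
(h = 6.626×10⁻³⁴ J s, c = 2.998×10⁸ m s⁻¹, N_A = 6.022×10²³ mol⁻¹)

t ≈ 3700 s

Product: (9.60×10⁻⁴ M)(0.0204 L) = 1.958×10⁻⁵ mol.
Photons that must be absorbed: 1.958×10⁻⁵ / 0.59 = 3.319×10⁻⁵ mol.
Photon energy: hc/λ = 4.515×10⁻¹⁹ J; per mole, 2.719×10⁵ J mol⁻¹.
Energy required: 3.319×10⁻⁵ × 2.719×10⁵ = 9.024 J.
Time: 9.024 J / 0.00246 W = 3700 s.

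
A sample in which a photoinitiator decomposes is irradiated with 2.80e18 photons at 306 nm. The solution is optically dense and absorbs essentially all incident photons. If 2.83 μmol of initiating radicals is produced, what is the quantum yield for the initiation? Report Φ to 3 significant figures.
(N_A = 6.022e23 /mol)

Φ = 0.609

Product: 2.83 μmol = 2.83e-6 mol.
Moles of photons: 2.80e18 / 6.022e23 = 4.650e-6 mol.
Φ = 2.83e-6 mol / 4.650e-6 mol photons = 0.609.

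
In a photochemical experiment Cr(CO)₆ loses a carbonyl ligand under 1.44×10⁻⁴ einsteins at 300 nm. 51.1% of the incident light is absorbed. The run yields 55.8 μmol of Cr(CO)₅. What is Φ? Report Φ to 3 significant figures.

Product: 55.8 μmol = 5.58×10⁻⁵ mol.
Photons absorbed: 0.511 × 1.44×10⁻⁴ = 7.358×10⁻⁵ mol.
Φ = 5.58×10⁻⁵ mol / 7.358×10⁻⁵ mol photons = 0.758.

Φ = 0.758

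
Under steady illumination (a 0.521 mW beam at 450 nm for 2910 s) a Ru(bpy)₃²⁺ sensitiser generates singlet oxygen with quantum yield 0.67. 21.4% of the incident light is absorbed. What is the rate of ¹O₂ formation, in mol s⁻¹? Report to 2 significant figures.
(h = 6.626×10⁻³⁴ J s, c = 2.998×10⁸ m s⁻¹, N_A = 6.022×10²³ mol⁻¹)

2.8×10⁻¹⁰ mol s⁻¹

Photon energy at 450 nm: hc/λ = (6.626×10⁻³⁴)(2.998×10⁸)/(450×10⁻⁹) = 4.414×10⁻¹⁹ J.
Energy delivered: (0.521 mW)(2910 s) = 1.516 J.
Photons incident: 1.516 / 4.414×10⁻¹⁹ = 3.435×10¹⁸, i.e. 3.435×10¹⁸/6.022×10²³ = 5.704×10⁻⁶ mol.
Photons absorbed: 0.214 × 5.704×10⁻⁶ = 1.221×10⁻⁶ mol.
Product formed: 0.67 × 1.221×10⁻⁶ = 8.181×10⁻⁷ mol.
Rate: 8.181×10⁻⁷ / 2910 s = 2.8×10⁻¹⁰ mol s⁻¹.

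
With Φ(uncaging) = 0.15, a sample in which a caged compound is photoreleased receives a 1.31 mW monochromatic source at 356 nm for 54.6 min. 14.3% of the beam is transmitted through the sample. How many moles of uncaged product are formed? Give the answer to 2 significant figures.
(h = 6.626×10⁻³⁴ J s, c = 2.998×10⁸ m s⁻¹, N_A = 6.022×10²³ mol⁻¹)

Photon energy at 356 nm: hc/λ = (6.626×10⁻³⁴)(2.998×10⁸)/(356×10⁻⁹) = 5.580×10⁻¹⁹ J.
Energy delivered: (1.31 mW)(3276 s) = 4.292 J.
Photons incident: 4.292 / 5.580×10⁻¹⁹ = 7.692×10¹⁸, i.e. 7.692×10¹⁸/6.022×10²³ = 1.277×10⁻⁵ mol.
Fraction absorbed: 1 − 14.3/100 = 0.8570.
Photons absorbed: 0.8570 × 1.277×10⁻⁵ = 1.094×10⁻⁵ mol.
Product: Φ × n_abs = 0.15 × 1.094×10⁻⁵ = 1.641×10⁻⁶ mol.

1.6×10⁻⁶ mol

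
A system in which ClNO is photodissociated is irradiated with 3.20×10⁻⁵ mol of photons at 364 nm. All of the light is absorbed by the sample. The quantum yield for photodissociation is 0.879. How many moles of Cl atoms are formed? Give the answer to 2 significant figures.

2.8×10⁻⁵ mol

Product: Φ × n_abs = 0.879 × 3.20×10⁻⁵ = 2.813×10⁻⁵ mol.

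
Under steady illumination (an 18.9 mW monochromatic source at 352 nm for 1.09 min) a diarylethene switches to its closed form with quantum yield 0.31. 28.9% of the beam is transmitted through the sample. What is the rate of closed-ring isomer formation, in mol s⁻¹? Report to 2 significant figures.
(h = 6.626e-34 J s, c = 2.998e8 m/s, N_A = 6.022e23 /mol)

Photon energy at 352 nm: hc/λ = (6.626e-34)(2.998e8)/(352e-9) = 5.643e-19 J.
Energy delivered: (18.9 mW)(65.4 s) = 1.236 J.
Photons incident: 1.236 / 5.643e-19 = 2.190e18, i.e. 2.190e18/6.022e23 = 3.637e-6 mol.
Fraction absorbed: 1 − 28.9/100 = 0.7110.
Photons absorbed: 0.7110 × 3.637e-6 = 2.586e-6 mol.
Product formed: 0.31 × 2.586e-6 = 8.017e-7 mol.
Rate: 8.017e-7 / 65.4 s = 1.2e-8 mol s⁻¹.

1.2e-8 mol s⁻¹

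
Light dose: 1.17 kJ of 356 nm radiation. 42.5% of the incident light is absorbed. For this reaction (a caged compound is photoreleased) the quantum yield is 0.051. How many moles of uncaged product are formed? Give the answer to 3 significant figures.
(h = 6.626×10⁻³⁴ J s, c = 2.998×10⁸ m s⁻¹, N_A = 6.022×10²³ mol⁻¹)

7.55×10⁻⁵ mol

Photon energy at 356 nm: hc/λ = (6.626×10⁻³⁴)(2.998×10⁸)/(356×10⁻⁹) = 5.580×10⁻¹⁹ J.
Incident energy: 1.17 kJ = 1170 J.
Photons incident: 1170 / 5.580×10⁻¹⁹ = 2.097×10²¹, i.e. 2.097×10²¹/6.022×10²³ = 0.003482 mol.
Photons absorbed: 0.425 × 0.003482 = 0.001480 mol.
Product: Φ × n_abs = 0.051 × 0.001480 = 7.548×10⁻⁵ mol.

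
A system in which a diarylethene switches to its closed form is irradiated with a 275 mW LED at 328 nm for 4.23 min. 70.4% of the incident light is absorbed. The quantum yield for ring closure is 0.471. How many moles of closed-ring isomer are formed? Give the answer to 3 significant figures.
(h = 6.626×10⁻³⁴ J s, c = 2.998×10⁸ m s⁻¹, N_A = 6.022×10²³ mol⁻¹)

6.35×10⁻⁵ mol

Photon energy at 328 nm: hc/λ = (6.626×10⁻³⁴)(2.998×10⁸)/(328×10⁻⁹) = 6.056×10⁻¹⁹ J.
Energy delivered: (275 mW)(253.8 s) = 69.80 J.
Photons incident: 69.80 / 6.056×10⁻¹⁹ = 1.153×10²⁰, i.e. 1.153×10²⁰/6.022×10²³ = 1.915×10⁻⁴ mol.
Photons absorbed: 0.704 × 1.915×10⁻⁴ = 1.348×10⁻⁴ mol.
Product: Φ × n_abs = 0.471 × 1.348×10⁻⁴ = 6.349×10⁻⁵ mol.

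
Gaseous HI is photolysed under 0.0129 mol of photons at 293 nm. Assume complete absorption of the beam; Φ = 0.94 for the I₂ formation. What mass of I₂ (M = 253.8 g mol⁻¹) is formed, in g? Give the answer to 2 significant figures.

3.1 g

Product: Φ × n_abs = 0.94 × 0.0129 = 0.01213 mol.
Mass: 0.01213 × 253.8 = 3.079 g = 3.1 g.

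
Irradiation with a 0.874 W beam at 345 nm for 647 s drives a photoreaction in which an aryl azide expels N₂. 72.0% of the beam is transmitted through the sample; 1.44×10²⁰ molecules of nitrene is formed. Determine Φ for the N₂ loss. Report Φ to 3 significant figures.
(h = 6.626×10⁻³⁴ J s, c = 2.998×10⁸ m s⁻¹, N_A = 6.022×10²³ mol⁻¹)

Product: 1.44×10²⁰ / 6.022×10²³ = 2.391×10⁻⁴ mol.
Photon energy at 345 nm: hc/λ = (6.626×10⁻³⁴)(2.998×10⁸)/(345×10⁻⁹) = 5.758×10⁻¹⁹ J.
Energy delivered: (0.874 W)(647 s) = 565.5 J.
Photons incident: 565.5 / 5.758×10⁻¹⁹ = 9.821×10²⁰, i.e. 9.821×10²⁰/6.022×10²³ = 0.001631 mol.
Fraction absorbed: 1 − 72.0/100 = 0.2800.
Photons absorbed: 0.2800 × 0.001631 = 4.567×10⁻⁴ mol.
Φ = 2.391×10⁻⁴ mol / 4.567×10⁻⁴ mol photons = 0.524.

Φ = 0.524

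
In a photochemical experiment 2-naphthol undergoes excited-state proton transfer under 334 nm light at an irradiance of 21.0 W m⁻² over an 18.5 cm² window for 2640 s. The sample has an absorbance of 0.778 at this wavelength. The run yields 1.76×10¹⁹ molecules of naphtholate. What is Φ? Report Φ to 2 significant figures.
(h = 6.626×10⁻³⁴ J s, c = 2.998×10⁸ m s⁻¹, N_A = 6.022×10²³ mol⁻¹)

Φ = 0.12

Product: 1.76×10¹⁹ / 6.022×10²³ = 2.923×10⁻⁵ mol.
Photon energy at 334 nm: hc/λ = (6.626×10⁻³⁴)(2.998×10⁸)/(334×10⁻⁹) = 5.948×10⁻¹⁹ J.
Energy delivered: (21.0 W m⁻²)(18.5×10⁻⁴ m²)(2640 s) = 102.6 J.
Photons incident: 102.6 / 5.948×10⁻¹⁹ = 1.725×10²⁰, i.e. 1.725×10²⁰/6.022×10²³ = 2.864×10⁻⁴ mol.
Fraction absorbed: 1 − 10^(−0.778) = 0.8333.
Photons absorbed: 0.8333 × 2.864×10⁻⁴ = 2.387×10⁻⁴ mol.
Φ = 2.923×10⁻⁵ mol / 2.387×10⁻⁴ mol photons = 0.12.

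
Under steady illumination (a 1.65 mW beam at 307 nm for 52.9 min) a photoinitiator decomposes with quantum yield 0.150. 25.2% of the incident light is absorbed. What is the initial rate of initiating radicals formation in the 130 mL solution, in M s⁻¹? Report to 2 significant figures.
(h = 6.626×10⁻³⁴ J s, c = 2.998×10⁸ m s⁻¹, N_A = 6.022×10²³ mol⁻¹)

1.2×10⁻⁹ M s⁻¹

Photon energy at 307 nm: hc/λ = (6.626×10⁻³⁴)(2.998×10⁸)/(307×10⁻⁹) = 6.471×10⁻¹⁹ J.
Energy delivered: (1.65 mW)(3174 s) = 5.237 J.
Photons incident: 5.237 / 6.471×10⁻¹⁹ = 8.093×10¹⁸, i.e. 8.093×10¹⁸/6.022×10²³ = 1.344×10⁻⁵ mol.
Photons absorbed: 0.252 × 1.344×10⁻⁵ = 3.387×10⁻⁶ mol.
Product formed: 0.150 × 3.387×10⁻⁶ = 5.080×10⁻⁷ mol.
Rate: 5.080×10⁻⁷ mol / (3174 s × 0.13 L) = 1.2×10⁻⁹ M s⁻¹.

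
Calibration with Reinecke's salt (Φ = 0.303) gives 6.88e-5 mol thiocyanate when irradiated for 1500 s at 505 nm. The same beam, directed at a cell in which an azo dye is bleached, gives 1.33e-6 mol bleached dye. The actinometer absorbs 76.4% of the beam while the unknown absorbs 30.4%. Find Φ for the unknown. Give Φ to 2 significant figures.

Φ = 0.015

Photons absorbed by the actinometer: 6.88e-5 / 0.303 = 2.271e-4 mol.
Incident flux: 2.271e-4 / 0.764 = 2.973e-4 einstein.
Absorbed by unknown: 0.304 × 2.973e-4 = 9.038e-5 mol.
Φ(unknown) = 1.33e-6 / 9.038e-5 = 0.015.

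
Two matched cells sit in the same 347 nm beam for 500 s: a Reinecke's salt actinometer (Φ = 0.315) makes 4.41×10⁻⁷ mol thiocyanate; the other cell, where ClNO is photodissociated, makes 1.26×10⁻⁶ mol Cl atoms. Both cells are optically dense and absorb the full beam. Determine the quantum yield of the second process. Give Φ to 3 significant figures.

Photons absorbed by the actinometer: 4.41×10⁻⁷ / 0.315 = 1.400×10⁻⁶ mol.
Φ(unknown) = 1.26×10⁻⁶ / 1.400×10⁻⁶ = 0.900.

Φ = 0.900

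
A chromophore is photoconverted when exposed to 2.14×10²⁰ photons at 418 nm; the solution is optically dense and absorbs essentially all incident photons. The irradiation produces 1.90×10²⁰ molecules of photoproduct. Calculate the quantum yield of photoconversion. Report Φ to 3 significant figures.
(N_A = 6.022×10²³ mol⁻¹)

Φ = 0.888

Product: 1.90×10²⁰ / 6.022×10²³ = 3.155×10⁻⁴ mol.
Moles of photons: 2.14×10²⁰ / 6.022×10²³ = 3.554×10⁻⁴ mol.
Φ = 3.155×10⁻⁴ mol / 3.554×10⁻⁴ mol photons = 0.888.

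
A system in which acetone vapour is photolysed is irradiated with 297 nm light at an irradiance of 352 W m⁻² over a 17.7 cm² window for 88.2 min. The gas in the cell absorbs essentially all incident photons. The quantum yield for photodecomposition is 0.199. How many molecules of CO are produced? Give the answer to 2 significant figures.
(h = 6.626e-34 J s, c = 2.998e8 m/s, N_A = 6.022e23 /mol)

9.8e20 molecules

Photon energy at 297 nm: hc/λ = (6.626e-34)(2.998e8)/(297e-9) = 6.688e-19 J.
Energy delivered: (352 W m⁻²)(17.7e-4 m²)(5292 s) = 3297 J.
Photons incident: 3297 / 6.688e-19 = 4.930e21, i.e. 4.930e21/6.022e23 = 0.008187 mol.
Product: Φ × n_abs = 0.199 × 0.008187 = 0.001629 mol.
As a count: 0.001629 × 6.022e23 = 9.8e20.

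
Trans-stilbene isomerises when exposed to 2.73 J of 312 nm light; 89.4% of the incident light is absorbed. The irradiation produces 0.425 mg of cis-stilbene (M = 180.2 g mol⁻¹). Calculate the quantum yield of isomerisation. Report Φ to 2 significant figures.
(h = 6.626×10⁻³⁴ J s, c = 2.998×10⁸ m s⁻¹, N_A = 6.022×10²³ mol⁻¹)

Product: 0.425 mg / 180.2 g mol⁻¹ = 2.358×10⁻⁶ mol.
Photon energy at 312 nm: hc/λ = (6.626×10⁻³⁴)(2.998×10⁸)/(312×10⁻⁹) = 6.367×10⁻¹⁹ J.
Photons incident: 2.73 / 6.367×10⁻¹⁹ = 4.288×10¹⁸, i.e. 4.288×10¹⁸/6.022×10²³ = 7.121×10⁻⁶ mol.
Photons absorbed: 0.894 × 7.121×10⁻⁶ = 6.366×10⁻⁶ mol.
Φ = 2.358×10⁻⁶ mol / 6.366×10⁻⁶ mol photons = 0.37.

Φ = 0.37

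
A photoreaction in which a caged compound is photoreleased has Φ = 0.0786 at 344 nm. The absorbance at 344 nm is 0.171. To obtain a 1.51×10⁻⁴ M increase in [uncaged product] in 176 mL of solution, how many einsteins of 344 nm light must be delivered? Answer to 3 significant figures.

Product: (1.51×10⁻⁴ M)(0.176 L) = 2.658×10⁻⁵ mol.
Photons that must be absorbed: 2.658×10⁻⁵ / 0.0786 = 3.382×10⁻⁴ mol.
Fraction absorbed: 1 − 10^(−0.171) = 0.3255.
Incident photons needed: 3.382×10⁻⁴ / 0.3255 = 0.001039 mol.

0.00104 einstein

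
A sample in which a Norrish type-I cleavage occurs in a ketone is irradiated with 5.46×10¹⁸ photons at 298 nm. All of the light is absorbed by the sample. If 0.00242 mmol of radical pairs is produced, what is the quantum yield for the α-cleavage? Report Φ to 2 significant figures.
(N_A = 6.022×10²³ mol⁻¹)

Φ = 0.27

Product: 0.00242 mmol = 2.42×10⁻⁶ mol.
Moles of photons: 5.46×10¹⁸ / 6.022×10²³ = 9.067×10⁻⁶ mol.
Φ = 2.42×10⁻⁶ mol / 9.067×10⁻⁶ mol photons = 0.27.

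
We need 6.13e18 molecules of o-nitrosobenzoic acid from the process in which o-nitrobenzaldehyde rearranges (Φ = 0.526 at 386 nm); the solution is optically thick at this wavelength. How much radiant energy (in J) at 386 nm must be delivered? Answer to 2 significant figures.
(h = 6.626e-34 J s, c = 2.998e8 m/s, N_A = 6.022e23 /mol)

6.0 J

Product: 6.13e18 / 6.022e23 = 1.018e-5 mol.
Photons that must be absorbed: 1.018e-5 / 0.526 = 1.935e-5 mol.
Photon energy: hc/λ = 5.146e-19 J; per mole, 3.099e5 J mol⁻¹.
Energy required: 1.935e-5 × 3.099e5 = 6.0 J.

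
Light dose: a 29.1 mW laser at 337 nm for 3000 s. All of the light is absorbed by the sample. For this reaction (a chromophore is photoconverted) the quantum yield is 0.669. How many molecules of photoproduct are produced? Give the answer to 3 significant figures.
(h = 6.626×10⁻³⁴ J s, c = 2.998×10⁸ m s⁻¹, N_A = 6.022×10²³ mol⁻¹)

Photon energy at 337 nm: hc/λ = (6.626×10⁻³⁴)(2.998×10⁸)/(337×10⁻⁹) = 5.895×10⁻¹⁹ J.
Energy delivered: (29.1 mW)(3000 s) = 87.30 J.
Photons incident: 87.30 / 5.895×10⁻¹⁹ = 1.481×10²⁰, i.e. 1.481×10²⁰/6.022×10²³ = 2.459×10⁻⁴ mol.
Product: Φ × n_abs = 0.669 × 2.459×10⁻⁴ = 1.645×10⁻⁴ mol.
As a count: 1.645×10⁻⁴ × 6.022×10²³ = 9.91×10¹⁹.

9.91×10¹⁹ molecules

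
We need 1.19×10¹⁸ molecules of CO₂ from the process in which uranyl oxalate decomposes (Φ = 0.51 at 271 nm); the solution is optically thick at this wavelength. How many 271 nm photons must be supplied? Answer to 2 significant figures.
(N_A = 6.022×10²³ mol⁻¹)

2.3×10¹⁸ photons

Product: 1.19×10¹⁸ / 6.022×10²³ = 1.976×10⁻⁶ mol.
Photons that must be absorbed: 1.976×10⁻⁶ / 0.51 = 3.875×10⁻⁶ mol.
Photon count: 3.875×10⁻⁶ × 6.022×10²³ = 2.3×10¹⁸.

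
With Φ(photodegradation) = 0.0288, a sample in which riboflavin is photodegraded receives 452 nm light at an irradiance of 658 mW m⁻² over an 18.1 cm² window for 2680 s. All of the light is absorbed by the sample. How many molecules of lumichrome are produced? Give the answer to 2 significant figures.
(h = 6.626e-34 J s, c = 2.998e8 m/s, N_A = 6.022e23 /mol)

Photon energy at 452 nm: hc/λ = (6.626e-34)(2.998e8)/(452e-9) = 4.395e-19 J.
Energy delivered: (658 mW m⁻²)(18.1e-4 m²)(2680 s) = 3.192 J.
Photons incident: 3.192 / 4.395e-19 = 7.263e18, i.e. 7.263e18/6.022e23 = 1.206e-5 mol.
Product: Φ × n_abs = 0.0288 × 1.206e-5 = 3.473e-7 mol.
As a count: 3.473e-7 × 6.022e23 = 2.1e17.

2.1e17 molecules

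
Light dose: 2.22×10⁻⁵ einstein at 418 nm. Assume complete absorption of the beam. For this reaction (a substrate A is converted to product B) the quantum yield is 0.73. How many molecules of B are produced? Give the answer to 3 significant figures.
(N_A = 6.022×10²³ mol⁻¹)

Product: Φ × n_abs = 0.73 × 2.22×10⁻⁵ = 1.621×10⁻⁵ mol.
As a count: 1.621×10⁻⁵ × 6.022×10²³ = 9.76×10¹⁸.

9.76×10¹⁸ molecules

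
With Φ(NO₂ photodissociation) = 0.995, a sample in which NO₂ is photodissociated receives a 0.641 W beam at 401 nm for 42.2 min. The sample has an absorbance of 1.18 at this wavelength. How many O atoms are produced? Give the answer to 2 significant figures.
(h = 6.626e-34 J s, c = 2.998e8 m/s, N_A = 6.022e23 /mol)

3.0e21 atoms

Photon energy at 401 nm: hc/λ = (6.626e-34)(2.998e8)/(401e-9) = 4.954e-19 J.
Energy delivered: (0.641 W)(2532 s) = 1623 J.
Photons incident: 1623 / 4.954e-19 = 3.276e21, i.e. 3.276e21/6.022e23 = 0.005440 mol.
Fraction absorbed: 1 − 10^(−1.18) = 0.9339.
Photons absorbed: 0.9339 × 0.005440 = 0.005080 mol.
Product: Φ × n_abs = 0.995 × 0.005080 = 0.005055 mol.
As a count: 0.005055 × 6.022e23 = 3.0e21.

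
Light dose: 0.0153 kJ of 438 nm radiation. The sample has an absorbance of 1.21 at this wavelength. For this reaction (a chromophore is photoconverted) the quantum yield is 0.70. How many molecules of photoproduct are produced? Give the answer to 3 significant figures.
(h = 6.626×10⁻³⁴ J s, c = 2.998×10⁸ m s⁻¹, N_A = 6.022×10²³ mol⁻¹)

2.22×10¹⁹ molecules

Photon energy at 438 nm: hc/λ = (6.626×10⁻³⁴)(2.998×10⁸)/(438×10⁻⁹) = 4.535×10⁻¹⁹ J.
Incident energy: 0.0153 kJ = 15.3 J.
Photons incident: 15.3 / 4.535×10⁻¹⁹ = 3.374×10¹⁹, i.e. 3.374×10¹⁹/6.022×10²³ = 5.603×10⁻⁵ mol.
Fraction absorbed: 1 − 10^(−1.21) = 0.9383.
Photons absorbed: 0.9383 × 5.603×10⁻⁵ = 5.257×10⁻⁵ mol.
Product: Φ × n_abs = 0.70 × 5.257×10⁻⁵ = 3.680×10⁻⁵ mol.
As a count: 3.680×10⁻⁵ × 6.022×10²³ = 2.22×10¹⁹.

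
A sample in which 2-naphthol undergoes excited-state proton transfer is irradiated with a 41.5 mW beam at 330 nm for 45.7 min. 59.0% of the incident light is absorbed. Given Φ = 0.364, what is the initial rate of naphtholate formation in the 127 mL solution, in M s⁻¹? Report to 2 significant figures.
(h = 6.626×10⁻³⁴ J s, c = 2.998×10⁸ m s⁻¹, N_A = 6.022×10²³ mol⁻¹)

1.9×10⁻⁷ M s⁻¹

Photon energy at 330 nm: hc/λ = (6.626×10⁻³⁴)(2.998×10⁸)/(330×10⁻⁹) = 6.020×10⁻¹⁹ J.
Energy delivered: (41.5 mW)(2742 s) = 113.8 J.
Photons incident: 113.8 / 6.020×10⁻¹⁹ = 1.890×10²⁰, i.e. 1.890×10²⁰/6.022×10²³ = 3.138×10⁻⁴ mol.
Photons absorbed: 0.590 × 3.138×10⁻⁴ = 1.851×10⁻⁴ mol.
Product formed: 0.364 × 1.851×10⁻⁴ = 6.738×10⁻⁵ mol.
Rate: 6.738×10⁻⁵ mol / (2742 s × 0.127 L) = 1.9×10⁻⁷ M s⁻¹.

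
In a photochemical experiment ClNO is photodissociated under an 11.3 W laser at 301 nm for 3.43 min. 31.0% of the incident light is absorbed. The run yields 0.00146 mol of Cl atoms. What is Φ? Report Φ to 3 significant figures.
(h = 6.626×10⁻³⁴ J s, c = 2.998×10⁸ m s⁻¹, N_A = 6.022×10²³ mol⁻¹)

Φ = 0.805

Photon energy at 301 nm: hc/λ = (6.626×10⁻³⁴)(2.998×10⁸)/(301×10⁻⁹) = 6.600×10⁻¹⁹ J.
Energy delivered: (11.3 W)(205.8 s) = 2326 J.
Photons incident: 2326 / 6.600×10⁻¹⁹ = 3.524×10²¹, i.e. 3.524×10²¹/6.022×10²³ = 0.005852 mol.
Photons absorbed: 0.310 × 0.005852 = 0.001814 mol.
Φ = 0.00146 mol / 0.001814 mol photons = 0.805.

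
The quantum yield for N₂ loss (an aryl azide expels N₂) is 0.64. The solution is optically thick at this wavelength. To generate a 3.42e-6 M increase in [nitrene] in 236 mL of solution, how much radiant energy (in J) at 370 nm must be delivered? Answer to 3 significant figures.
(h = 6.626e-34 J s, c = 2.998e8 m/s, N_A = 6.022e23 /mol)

Product: (3.42e-6 M)(0.236 L) = 8.071e-7 mol.
Photons that must be absorbed: 8.071e-7 / 0.64 = 1.261e-6 mol.
Photon energy: hc/λ = 5.369e-19 J; per mole, 3.233e5 J mol⁻¹.
Energy required: 1.261e-6 × 3.233e5 = 0.408 J.

0.408 J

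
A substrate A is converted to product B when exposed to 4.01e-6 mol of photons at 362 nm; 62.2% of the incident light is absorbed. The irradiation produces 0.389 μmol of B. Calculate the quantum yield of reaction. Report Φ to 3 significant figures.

Product: 0.389 μmol = 3.89e-7 mol.
Photons absorbed: 0.622 × 4.01e-6 = 2.494e-6 mol.
Φ = 3.89e-7 mol / 2.494e-6 mol photons = 0.156.

Φ = 0.156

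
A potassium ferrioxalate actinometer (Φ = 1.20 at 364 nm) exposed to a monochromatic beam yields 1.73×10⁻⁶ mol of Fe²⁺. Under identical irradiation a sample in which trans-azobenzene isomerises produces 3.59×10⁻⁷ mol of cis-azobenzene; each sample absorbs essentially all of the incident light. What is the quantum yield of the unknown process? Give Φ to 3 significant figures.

Φ = 0.249

Photons absorbed by the actinometer: 1.73×10⁻⁶ / 1.20 = 1.442×10⁻⁶ mol.
Φ(unknown) = 3.59×10⁻⁷ / 1.442×10⁻⁶ = 0.249.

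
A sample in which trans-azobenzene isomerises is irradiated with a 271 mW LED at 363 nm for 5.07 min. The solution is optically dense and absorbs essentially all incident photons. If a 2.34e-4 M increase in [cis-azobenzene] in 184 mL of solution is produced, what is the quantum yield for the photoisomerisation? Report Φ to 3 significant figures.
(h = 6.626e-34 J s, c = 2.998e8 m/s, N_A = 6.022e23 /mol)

Φ = 0.172

Product: (2.34e-4 M)(0.184 L) = 4.306e-5 mol.
Photon energy at 363 nm: hc/λ = (6.626e-34)(2.998e8)/(363e-9) = 5.472e-19 J.
Energy delivered: (271 mW)(304.2 s) = 82.44 J.
Photons incident: 82.44 / 5.472e-19 = 1.507e20, i.e. 1.507e20/6.022e23 = 2.502e-4 mol.
Φ = 4.306e-5 mol / 2.502e-4 mol photons = 0.172.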